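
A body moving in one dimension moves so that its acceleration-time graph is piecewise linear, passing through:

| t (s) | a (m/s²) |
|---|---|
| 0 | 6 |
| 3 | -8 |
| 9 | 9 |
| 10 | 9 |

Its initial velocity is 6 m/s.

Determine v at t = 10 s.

15 m/s

Δv equals the area under the a-t graph; then v = v₀ + Δv.
0–3 s: ½(6 + -8)(3) = -3 m/s
3–9 s: ½(-8 + 9)(6) = 3 m/s
9–10 s: 9 × 1 = 9 m/s
Δv = 9 m/s, so v(10) = 6 + (9) = 15 m/s.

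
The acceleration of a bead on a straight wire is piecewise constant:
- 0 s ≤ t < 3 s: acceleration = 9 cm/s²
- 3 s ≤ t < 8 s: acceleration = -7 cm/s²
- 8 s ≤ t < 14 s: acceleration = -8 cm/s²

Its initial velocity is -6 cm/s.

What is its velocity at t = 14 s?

-62 cm/s

Δv equals the area under the a-t graph; then v = v₀ + Δv.
0–3 s: 9 × 3 = 27 cm/s
3–8 s: -7 × 5 = -35 cm/s
8–14 s: -8 × 6 = -48 cm/s
Δv = -56 cm/s, so v(14) = -6 + (-56) = -62 cm/s.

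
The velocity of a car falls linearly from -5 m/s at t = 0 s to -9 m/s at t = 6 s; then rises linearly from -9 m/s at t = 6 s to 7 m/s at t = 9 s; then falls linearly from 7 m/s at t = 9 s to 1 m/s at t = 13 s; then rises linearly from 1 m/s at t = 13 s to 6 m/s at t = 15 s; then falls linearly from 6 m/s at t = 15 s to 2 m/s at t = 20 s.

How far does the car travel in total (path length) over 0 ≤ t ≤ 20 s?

Total distance travelled is ∫|v| dt — sum the magnitudes of each area piece.
0–6 s: |½(-5 + -9)(6)| = 42 m
6–9 s: v = 0 at t = 7.6875 s; triangle areas 7.59375 + 4.59375 = 12.1875 m
9–13 s: |½(7 + 1)(4)| = 16 m
13–15 s: |½(1 + 6)(2)| = 7 m
15–20 s: |½(6 + 2)(5)| = 20 m
Total distance = 97.1875 m

97.1875 m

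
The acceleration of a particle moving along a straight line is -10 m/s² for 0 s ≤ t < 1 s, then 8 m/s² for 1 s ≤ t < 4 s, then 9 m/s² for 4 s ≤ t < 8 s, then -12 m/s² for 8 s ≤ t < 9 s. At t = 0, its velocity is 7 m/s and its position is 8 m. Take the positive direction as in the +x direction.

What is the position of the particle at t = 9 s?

244 m

On each constant-a segment, Δv = aΔt and Δx = v₀Δt + ½aΔt²; chain segment to segment.
0–1 s: v starts 7 m/s; Δx = 7·1 + ½·-10·1² = 2 m; v ends -3 m/s.
1–4 s: v starts -3 m/s; Δx = -3·3 + ½·8·3² = 27 m; v ends 21 m/s.
4–8 s: v starts 21 m/s; Δx = 21·4 + ½·9·4² = 156 m; v ends 57 m/s.
8–9 s: v starts 57 m/s; Δx = 57·1 + ½·-12·1² = 51 m; v ends 45 m/s.
x(9) = 8 + Σ Δx = 244 m.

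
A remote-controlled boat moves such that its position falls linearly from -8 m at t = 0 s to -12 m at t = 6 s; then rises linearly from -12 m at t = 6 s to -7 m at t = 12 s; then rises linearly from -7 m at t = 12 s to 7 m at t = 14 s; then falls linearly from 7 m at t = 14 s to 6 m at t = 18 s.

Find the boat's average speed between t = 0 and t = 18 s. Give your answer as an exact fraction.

4/3 m/s

Average speed = (total path length)/(elapsed time); on a piecewise-linear x-t graph the path length is Σ|Δx|.
0–6 s: |Δx| = |-12 − -8| = 4 m
6–12 s: |Δx| = |-7 − -12| = 5 m
12–14 s: |Δx| = |7 − -7| = 14 m
14–18 s: |Δx| = |6 − 7| = 1 m
Total path = 24 m; average speed = 24/18 = 4/3 m/s.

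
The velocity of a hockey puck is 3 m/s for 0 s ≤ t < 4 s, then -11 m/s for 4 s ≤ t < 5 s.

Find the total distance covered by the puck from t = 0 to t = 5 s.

23 m

Total distance travelled is ∫|v| dt — sum the magnitudes of each area piece.
0–4 s: |3| × 4 = 12 m
4–5 s: |-11| × 1 = 11 m
Total distance = 23 m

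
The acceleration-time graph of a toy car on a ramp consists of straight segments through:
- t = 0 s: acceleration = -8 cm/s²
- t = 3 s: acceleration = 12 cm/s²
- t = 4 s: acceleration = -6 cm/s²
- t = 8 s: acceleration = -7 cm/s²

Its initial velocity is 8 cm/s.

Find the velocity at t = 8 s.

-9 cm/s

Δv equals the area under the a-t graph; then v = v₀ + Δv.
0–3 s: ½(-8 + 12)(3) = 6 cm/s
3–4 s: ½(12 + -6)(1) = 3 cm/s
4–8 s: ½(-6 + -7)(4) = -26 cm/s
Δv = -17 cm/s, so v(8) = 8 + (-17) = -9 cm/s.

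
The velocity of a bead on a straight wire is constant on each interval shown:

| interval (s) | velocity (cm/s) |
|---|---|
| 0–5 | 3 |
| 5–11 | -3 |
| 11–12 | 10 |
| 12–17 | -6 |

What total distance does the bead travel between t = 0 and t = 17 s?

Distance (not displacement) is the total path length: add the absolute areas under v-t.
0–5 s: |3| × 5 = 15 cm
5–11 s: |-3| × 6 = 18 cm
11–12 s: |10| × 1 = 10 cm
12–17 s: |-6| × 5 = 30 cm
Total distance = 73 cm

73 cm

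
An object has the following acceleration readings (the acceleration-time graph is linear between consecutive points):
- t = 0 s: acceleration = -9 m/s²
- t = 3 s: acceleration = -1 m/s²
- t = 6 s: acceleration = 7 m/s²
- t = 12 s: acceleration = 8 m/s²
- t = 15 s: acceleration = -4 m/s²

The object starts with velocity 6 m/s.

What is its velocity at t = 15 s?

Δv equals the area under the a-t graph; then v = v₀ + Δv.
0–3 s: ½(-9 + -1)(3) = -15 m/s
3–6 s: ½(-1 + 7)(3) = 9 m/s
6–12 s: ½(7 + 8)(6) = 45 m/s
12–15 s: ½(8 + -4)(3) = 6 m/s
Δv = 45 m/s, so v(15) = 6 + (45) = 51 m/s.

51 m/s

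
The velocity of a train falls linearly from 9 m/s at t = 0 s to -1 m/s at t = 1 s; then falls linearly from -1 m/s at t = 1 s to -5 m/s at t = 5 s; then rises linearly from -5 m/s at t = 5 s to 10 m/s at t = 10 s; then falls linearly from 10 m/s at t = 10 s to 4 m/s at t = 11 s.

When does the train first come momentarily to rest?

v changes sign on 0–1 s (from 9 to -1); the graph is linear there, so v = 0 at t = 0 + (-9)·(1 − 0)/(-1 − 9) = 0.9 s.

t = 0.9 s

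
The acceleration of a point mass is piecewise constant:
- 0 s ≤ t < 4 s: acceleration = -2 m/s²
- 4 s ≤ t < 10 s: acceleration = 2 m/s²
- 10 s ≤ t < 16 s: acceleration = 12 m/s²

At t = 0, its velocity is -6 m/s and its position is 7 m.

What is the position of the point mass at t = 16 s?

On each constant-a segment, Δv = aΔt and Δx = v₀Δt + ½aΔt²; chain segment to segment.
0–4 s: v starts -6 m/s; Δx = -6·4 + ½·-2·4² = -40 m; v ends -14 m/s.
4–10 s: v starts -14 m/s; Δx = -14·6 + ½·2·6² = -48 m; v ends -2 m/s.
10–16 s: v starts -2 m/s; Δx = -2·6 + ½·12·6² = 204 m; v ends 70 m/s.
x(16) = 7 + Σ Δx = 123 m.

123 m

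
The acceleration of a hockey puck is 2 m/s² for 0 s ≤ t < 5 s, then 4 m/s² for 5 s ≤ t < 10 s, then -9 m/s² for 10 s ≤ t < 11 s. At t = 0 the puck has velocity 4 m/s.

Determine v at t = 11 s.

25 m/s

Δv equals the area under the a-t graph; then v = v₀ + Δv.
0–5 s: 2 × 5 = 10 m/s
5–10 s: 4 × 5 = 20 m/s
10–11 s: -9 × 1 = -9 m/s
Δv = 21 m/s, so v(11) = 4 + (21) = 25 m/s.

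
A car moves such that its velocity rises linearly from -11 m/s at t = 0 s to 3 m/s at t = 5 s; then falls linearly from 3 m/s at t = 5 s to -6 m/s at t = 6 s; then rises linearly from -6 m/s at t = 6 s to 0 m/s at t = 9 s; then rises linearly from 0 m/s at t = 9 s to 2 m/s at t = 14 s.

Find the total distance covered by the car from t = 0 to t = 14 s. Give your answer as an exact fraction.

278/7 m

Total distance travelled is ∫|v| dt — sum the magnitudes of each area piece.
0–5 s: v = 0 at t = 55/14 s; triangle areas 605/28 + 45/28 = 325/14 m
5–6 s: v = 0 at t = 16/3 s; triangle areas 0.5 + 2 = 2.5 m
6–9 s: |½(-6 + 0)(3)| = 9 m
9–14 s: |½(0 + 2)(5)| = 5 m
Total distance = 278/7 m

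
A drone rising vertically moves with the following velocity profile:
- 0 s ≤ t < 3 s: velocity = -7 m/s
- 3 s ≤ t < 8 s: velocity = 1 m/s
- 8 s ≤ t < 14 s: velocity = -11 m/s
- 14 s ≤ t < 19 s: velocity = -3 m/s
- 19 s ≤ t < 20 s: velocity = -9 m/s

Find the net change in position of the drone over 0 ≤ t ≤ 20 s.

Displacement is the signed area under the v-t curve.
0–3 s: -7 × 3 = -21 m
3–8 s: 1 × 5 = 5 m
8–14 s: -11 × 6 = -66 m
14–19 s: -3 × 5 = -15 m
19–20 s: -9 × 1 = -9 m
Net displacement = -106 m

-106 m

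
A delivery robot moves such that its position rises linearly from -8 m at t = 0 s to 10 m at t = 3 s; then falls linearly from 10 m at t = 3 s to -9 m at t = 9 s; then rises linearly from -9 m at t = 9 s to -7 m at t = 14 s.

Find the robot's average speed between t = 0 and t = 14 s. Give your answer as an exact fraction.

39/14 m/s

Average speed = (total path length)/(elapsed time); on a piecewise-linear x-t graph the path length is Σ|Δx|.
0–3 s: |Δx| = |10 − -8| = 18 m
3–9 s: |Δx| = |-9 − 10| = 19 m
9–14 s: |Δx| = |-7 − -9| = 2 m
Total path = 39 m; average speed = 39/14 = 39/14 m/s.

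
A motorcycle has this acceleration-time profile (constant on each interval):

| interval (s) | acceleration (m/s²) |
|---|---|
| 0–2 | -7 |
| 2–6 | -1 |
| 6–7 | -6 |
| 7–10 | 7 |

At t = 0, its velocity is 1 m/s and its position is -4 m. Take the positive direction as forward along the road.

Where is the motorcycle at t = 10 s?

-133.5 m

On each constant-a segment, Δv = aΔt and Δx = v₀Δt + ½aΔt²; chain segment to segment.
0–2 s: v starts 1 m/s; Δx = 1·2 + ½·-7·2² = -12 m; v ends -13 m/s.
2–6 s: v starts -13 m/s; Δx = -13·4 + ½·-1·4² = -60 m; v ends -17 m/s.
6–7 s: v starts -17 m/s; Δx = -17·1 + ½·-6·1² = -20 m; v ends -23 m/s.
7–10 s: v starts -23 m/s; Δx = -23·3 + ½·7·3² = -37.5 m; v ends -2 m/s.
x(10) = -4 + Σ Δx = -133.5 m.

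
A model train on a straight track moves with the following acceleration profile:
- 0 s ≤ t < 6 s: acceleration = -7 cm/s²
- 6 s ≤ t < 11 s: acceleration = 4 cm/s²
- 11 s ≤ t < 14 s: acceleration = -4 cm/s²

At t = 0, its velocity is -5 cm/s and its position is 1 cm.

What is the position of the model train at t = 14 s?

-439 cm

On each constant-a segment, Δv = aΔt and Δx = v₀Δt + ½aΔt²; chain segment to segment.
0–6 s: v starts -5 cm/s; Δx = -5·6 + ½·-7·6² = -156 cm; v ends -47 cm/s.
6–11 s: v starts -47 cm/s; Δx = -47·5 + ½·4·5² = -185 cm; v ends -27 cm/s.
11–14 s: v starts -27 cm/s; Δx = -27·3 + ½·-4·3² = -99 cm; v ends -39 cm/s.
x(14) = 1 + Σ Δx = -439 cm.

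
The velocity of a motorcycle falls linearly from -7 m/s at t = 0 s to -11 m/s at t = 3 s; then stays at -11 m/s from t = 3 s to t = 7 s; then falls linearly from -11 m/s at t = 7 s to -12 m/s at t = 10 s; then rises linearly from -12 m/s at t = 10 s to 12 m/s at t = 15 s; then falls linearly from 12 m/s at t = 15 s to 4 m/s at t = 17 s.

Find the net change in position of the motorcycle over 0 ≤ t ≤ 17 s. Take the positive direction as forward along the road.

-89.5 m

Net displacement equals the area under the velocity-time graph (areas below the axis count negative).
0–3 s: ½(-7 + -11)(3) = -27 m
3–7 s: -11 × 4 = -44 m
7–10 s: ½(-11 + -12)(3) = -34.5 m
10–15 s: ½(-12 + 12)(5) = 0 m
15–17 s: ½(12 + 4)(2) = 16 m
Net displacement = -89.5 m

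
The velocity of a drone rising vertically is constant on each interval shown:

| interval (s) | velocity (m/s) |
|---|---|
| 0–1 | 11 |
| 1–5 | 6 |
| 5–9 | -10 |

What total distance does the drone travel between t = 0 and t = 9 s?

75 m

Total distance travelled is ∫|v| dt — sum the magnitudes of each area piece.
0–1 s: |11| × 1 = 11 m
1–5 s: |6| × 4 = 24 m
5–9 s: |-10| × 4 = 40 m
Total distance = 75 m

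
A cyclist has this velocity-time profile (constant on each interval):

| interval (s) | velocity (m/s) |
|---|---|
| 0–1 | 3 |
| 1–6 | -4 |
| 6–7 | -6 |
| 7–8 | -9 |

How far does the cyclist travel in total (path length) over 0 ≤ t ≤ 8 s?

38 m

Distance (not displacement) is the total path length: add the absolute areas under v-t.
0–1 s: |3| × 1 = 3 m
1–6 s: |-4| × 5 = 20 m
6–7 s: |-6| × 1 = 6 m
7–8 s: |-9| × 1 = 9 m
Total distance = 38 m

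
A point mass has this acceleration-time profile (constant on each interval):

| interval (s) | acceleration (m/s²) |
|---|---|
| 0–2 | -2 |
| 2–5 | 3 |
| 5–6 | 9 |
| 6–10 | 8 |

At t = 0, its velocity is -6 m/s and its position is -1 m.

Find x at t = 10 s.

On each constant-a segment, Δv = aΔt and Δx = v₀Δt + ½aΔt²; chain segment to segment.
0–2 s: v starts -6 m/s; Δx = -6·2 + ½·-2·2² = -16 m; v ends -10 m/s.
2–5 s: v starts -10 m/s; Δx = -10·3 + ½·3·3² = -16.5 m; v ends -1 m/s.
5–6 s: v starts -1 m/s; Δx = -1·1 + ½·9·1² = 3.5 m; v ends 8 m/s.
6–10 s: v starts 8 m/s; Δx = 8·4 + ½·8·4² = 96 m; v ends 40 m/s.
x(10) = -1 + Σ Δx = 66 m.

66 m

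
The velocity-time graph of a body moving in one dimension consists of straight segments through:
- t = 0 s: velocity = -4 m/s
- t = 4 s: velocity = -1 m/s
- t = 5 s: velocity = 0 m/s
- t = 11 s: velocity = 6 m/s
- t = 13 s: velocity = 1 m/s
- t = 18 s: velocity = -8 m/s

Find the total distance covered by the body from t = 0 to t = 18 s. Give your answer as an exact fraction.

482/9 m

Distance (not displacement) is the total path length: add the absolute areas under v-t.
0–4 s: |½(-4 + -1)(4)| = 10 m
4–5 s: |½(-1 + 0)(1)| = 0.5 m
5–11 s: |½(0 + 6)(6)| = 18 m
11–13 s: |½(6 + 1)(2)| = 7 m
13–18 s: v = 0 at t = 122/9 s; triangle areas 5/18 + 160/9 = 325/18 m
Total distance = 482/9 m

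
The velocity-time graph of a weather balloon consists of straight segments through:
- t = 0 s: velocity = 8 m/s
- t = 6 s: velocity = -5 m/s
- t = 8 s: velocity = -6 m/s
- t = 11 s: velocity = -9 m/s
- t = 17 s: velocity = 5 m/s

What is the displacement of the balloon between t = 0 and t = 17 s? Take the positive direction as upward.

Net displacement equals the area under the velocity-time graph (areas below the axis count negative).
0–6 s: ½(8 + -5)(6) = 9 m
6–8 s: ½(-5 + -6)(2) = -11 m
8–11 s: ½(-6 + -9)(3) = -22.5 m
11–17 s: ½(-9 + 5)(6) = -12 m
Net displacement = -36.5 m

-36.5 m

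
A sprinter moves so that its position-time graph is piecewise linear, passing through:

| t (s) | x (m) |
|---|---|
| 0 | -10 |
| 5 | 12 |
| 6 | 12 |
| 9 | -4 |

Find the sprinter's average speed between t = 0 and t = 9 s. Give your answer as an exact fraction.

Average speed = (total path length)/(elapsed time); on a piecewise-linear x-t graph the path length is Σ|Δx|.
0–5 s: |Δx| = |12 − -10| = 22 m
5–6 s: |Δx| = |12 − 12| = 0 m
6–9 s: |Δx| = |-4 − 12| = 16 m
Total path = 38 m; average speed = 38/9 = 38/9 m/s.

38/9 m/s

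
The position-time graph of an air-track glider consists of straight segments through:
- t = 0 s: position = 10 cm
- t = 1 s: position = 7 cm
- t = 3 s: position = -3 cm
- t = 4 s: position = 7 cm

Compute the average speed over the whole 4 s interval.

5.75 cm/s

Average speed = (total path length)/(elapsed time); on a piecewise-linear x-t graph the path length is Σ|Δx|.
0–1 s: |Δx| = |7 − 10| = 3 cm
1–3 s: |Δx| = |-3 − 7| = 10 cm
3–4 s: |Δx| = |7 − -3| = 10 cm
Total path = 23 cm; average speed = 23/4 = 5.75 cm/s.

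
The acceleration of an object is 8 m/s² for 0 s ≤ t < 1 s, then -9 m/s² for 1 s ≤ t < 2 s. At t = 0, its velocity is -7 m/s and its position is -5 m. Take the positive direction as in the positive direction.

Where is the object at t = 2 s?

On each constant-a segment, Δv = aΔt and Δx = v₀Δt + ½aΔt²; chain segment to segment.
0–1 s: v starts -7 m/s; Δx = -7·1 + ½·8·1² = -3 m; v ends 1 m/s.
1–2 s: v starts 1 m/s; Δx = 1·1 + ½·-9·1² = -3.5 m; v ends -8 m/s.
x(2) = -5 + Σ Δx = -11.5 m.

-11.5 m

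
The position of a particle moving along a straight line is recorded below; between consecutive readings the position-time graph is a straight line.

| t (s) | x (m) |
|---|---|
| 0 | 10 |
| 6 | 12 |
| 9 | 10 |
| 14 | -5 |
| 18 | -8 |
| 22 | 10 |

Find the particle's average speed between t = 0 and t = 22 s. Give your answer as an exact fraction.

20/11 m/s

Average speed = (total path length)/(elapsed time); on a piecewise-linear x-t graph the path length is Σ|Δx|.
0–6 s: |Δx| = |12 − 10| = 2 m
6–9 s: |Δx| = |10 − 12| = 2 m
9–14 s: |Δx| = |-5 − 10| = 15 m
14–18 s: |Δx| = |-8 − -5| = 3 m
18–22 s: |Δx| = |10 − -8| = 18 m
Total path = 40 m; average speed = 40/22 = 20/11 m/s.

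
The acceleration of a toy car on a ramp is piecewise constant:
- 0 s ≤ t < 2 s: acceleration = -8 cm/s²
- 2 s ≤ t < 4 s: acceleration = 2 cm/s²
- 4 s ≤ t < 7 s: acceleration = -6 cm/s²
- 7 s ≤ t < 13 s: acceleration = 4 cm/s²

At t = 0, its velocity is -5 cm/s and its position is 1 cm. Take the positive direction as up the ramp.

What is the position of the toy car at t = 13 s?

On each constant-a segment, Δv = aΔt and Δx = v₀Δt + ½aΔt²; chain segment to segment.
0–2 s: v starts -5 cm/s; Δx = -5·2 + ½·-8·2² = -26 cm; v ends -21 cm/s.
2–4 s: v starts -21 cm/s; Δx = -21·2 + ½·2·2² = -38 cm; v ends -17 cm/s.
4–7 s: v starts -17 cm/s; Δx = -17·3 + ½·-6·3² = -78 cm; v ends -35 cm/s.
7–13 s: v starts -35 cm/s; Δx = -35·6 + ½·4·6² = -138 cm; v ends -11 cm/s.
x(13) = 1 + Σ Δx = -279 cm.

-279 cm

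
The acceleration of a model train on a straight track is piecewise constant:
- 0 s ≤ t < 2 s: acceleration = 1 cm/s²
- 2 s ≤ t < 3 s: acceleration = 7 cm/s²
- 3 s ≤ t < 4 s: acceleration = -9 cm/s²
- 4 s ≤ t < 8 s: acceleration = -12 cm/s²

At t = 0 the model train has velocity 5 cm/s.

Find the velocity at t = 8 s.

Δv equals the area under the a-t graph; then v = v₀ + Δv.
0–2 s: 1 × 2 = 2 cm/s
2–3 s: 7 × 1 = 7 cm/s
3–4 s: -9 × 1 = -9 cm/s
4–8 s: -12 × 4 = -48 cm/s
Δv = -48 cm/s, so v(8) = 5 + (-48) = -43 cm/s.

-43 cm/s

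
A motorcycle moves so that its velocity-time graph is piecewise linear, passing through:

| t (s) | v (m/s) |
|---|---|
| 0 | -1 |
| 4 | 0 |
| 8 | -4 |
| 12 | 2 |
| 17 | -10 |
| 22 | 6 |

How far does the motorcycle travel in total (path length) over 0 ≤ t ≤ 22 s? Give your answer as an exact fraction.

715/12 m

Distance (not displacement) is the total path length: add the absolute areas under v-t.
0–4 s: |½(-1 + 0)(4)| = 2 m
4–8 s: |½(0 + -4)(4)| = 8 m
8–12 s: v = 0 at t = 32/3 s; triangle areas 16/3 + 4/3 = 20/3 m
12–17 s: v = 0 at t = 77/6 s; triangle areas 5/6 + 125/6 = 65/3 m
17–22 s: v = 0 at t = 20.125 s; triangle areas 15.625 + 5.625 = 21.25 m
Total distance = 715/12 m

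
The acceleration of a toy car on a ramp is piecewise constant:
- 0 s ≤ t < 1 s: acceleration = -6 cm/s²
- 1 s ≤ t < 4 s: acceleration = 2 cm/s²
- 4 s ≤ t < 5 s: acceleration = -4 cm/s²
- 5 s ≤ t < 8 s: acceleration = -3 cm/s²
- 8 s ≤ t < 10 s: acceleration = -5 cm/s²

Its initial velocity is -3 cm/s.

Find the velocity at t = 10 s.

-26 cm/s

Δv equals the area under the a-t graph; then v = v₀ + Δv.
0–1 s: -6 × 1 = -6 cm/s
1–4 s: 2 × 3 = 6 cm/s
4–5 s: -4 × 1 = -4 cm/s
5–8 s: -3 × 3 = -9 cm/s
8–10 s: -5 × 2 = -10 cm/s
Δv = -23 cm/s, so v(10) = -3 + (-23) = -26 cm/s.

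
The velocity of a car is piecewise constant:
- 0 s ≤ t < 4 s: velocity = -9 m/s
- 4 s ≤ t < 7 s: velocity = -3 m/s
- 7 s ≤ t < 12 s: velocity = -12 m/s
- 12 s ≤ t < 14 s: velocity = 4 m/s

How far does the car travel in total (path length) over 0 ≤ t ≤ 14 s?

113 m

Total distance travelled is ∫|v| dt — sum the magnitudes of each area piece.
0–4 s: |-9| × 4 = 36 m
4–7 s: |-3| × 3 = 9 m
7–12 s: |-12| × 5 = 60 m
12–14 s: |4| × 2 = 8 m
Total distance = 113 m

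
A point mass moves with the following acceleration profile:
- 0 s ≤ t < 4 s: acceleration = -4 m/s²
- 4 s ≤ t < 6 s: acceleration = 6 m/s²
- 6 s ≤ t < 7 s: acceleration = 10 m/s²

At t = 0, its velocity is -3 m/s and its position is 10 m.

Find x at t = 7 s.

On each constant-a segment, Δv = aΔt and Δx = v₀Δt + ½aΔt²; chain segment to segment.
0–4 s: v starts -3 m/s; Δx = -3·4 + ½·-4·4² = -44 m; v ends -19 m/s.
4–6 s: v starts -19 m/s; Δx = -19·2 + ½·6·2² = -26 m; v ends -7 m/s.
6–7 s: v starts -7 m/s; Δx = -7·1 + ½·10·1² = -2 m; v ends 3 m/s.
x(7) = 10 + Σ Δx = -62 m.

-62 m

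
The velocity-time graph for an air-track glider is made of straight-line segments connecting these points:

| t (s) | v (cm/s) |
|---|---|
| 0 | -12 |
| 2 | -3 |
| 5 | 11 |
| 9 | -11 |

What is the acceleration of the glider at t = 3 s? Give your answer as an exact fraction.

14/3 cm/s²

Acceleration is the slope of the v-t graph on 2–5 s: (11 − -3)/(5 − 2) = 14/3 cm/s².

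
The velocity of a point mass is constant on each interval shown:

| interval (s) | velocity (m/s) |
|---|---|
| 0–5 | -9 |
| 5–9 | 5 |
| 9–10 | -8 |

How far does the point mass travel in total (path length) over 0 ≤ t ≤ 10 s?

73 m

Total distance travelled is ∫|v| dt — sum the magnitudes of each area piece.
0–5 s: |-9| × 5 = 45 m
5–9 s: |5| × 4 = 20 m
9–10 s: |-8| × 1 = 8 m
Total distance = 73 m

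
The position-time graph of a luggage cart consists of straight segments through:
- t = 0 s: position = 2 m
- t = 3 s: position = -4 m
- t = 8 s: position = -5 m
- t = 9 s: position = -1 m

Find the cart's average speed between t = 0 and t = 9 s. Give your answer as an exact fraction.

11/9 m/s

Average speed = (total path length)/(elapsed time); on a piecewise-linear x-t graph the path length is Σ|Δx|.
0–3 s: |Δx| = |-4 − 2| = 6 m
3–8 s: |Δx| = |-5 − -4| = 1 m
8–9 s: |Δx| = |-1 − -5| = 4 m
Total path = 11 m; average speed = 11/9 = 11/9 m/s.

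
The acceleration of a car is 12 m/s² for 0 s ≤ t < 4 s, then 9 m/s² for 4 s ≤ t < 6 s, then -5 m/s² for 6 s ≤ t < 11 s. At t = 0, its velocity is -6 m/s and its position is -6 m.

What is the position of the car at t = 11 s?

On each constant-a segment, Δv = aΔt and Δx = v₀Δt + ½aΔt²; chain segment to segment.
0–4 s: v starts -6 m/s; Δx = -6·4 + ½·12·4² = 72 m; v ends 42 m/s.
4–6 s: v starts 42 m/s; Δx = 42·2 + ½·9·2² = 102 m; v ends 60 m/s.
6–11 s: v starts 60 m/s; Δx = 60·5 + ½·-5·5² = 237.5 m; v ends 35 m/s.
x(11) = -6 + Σ Δx = 405.5 m.

405.5 m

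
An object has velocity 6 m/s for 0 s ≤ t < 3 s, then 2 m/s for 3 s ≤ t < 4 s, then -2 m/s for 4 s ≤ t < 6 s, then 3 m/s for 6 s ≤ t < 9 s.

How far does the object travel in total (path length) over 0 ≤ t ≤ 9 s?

33 m

Distance (not displacement) is the total path length: add the absolute areas under v-t.
0–3 s: |6| × 3 = 18 m
3–4 s: |2| × 1 = 2 m
4–6 s: |-2| × 2 = 4 m
6–9 s: |3| × 3 = 9 m
Total distance = 33 m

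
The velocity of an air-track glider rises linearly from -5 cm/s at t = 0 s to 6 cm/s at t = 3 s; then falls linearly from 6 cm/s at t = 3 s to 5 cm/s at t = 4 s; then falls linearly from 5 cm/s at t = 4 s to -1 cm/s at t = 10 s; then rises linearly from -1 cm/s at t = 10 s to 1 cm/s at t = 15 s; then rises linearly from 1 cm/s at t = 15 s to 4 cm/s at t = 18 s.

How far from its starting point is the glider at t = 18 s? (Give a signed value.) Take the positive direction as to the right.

26.5 cm

Net displacement equals the area under the velocity-time graph (areas below the axis count negative).
0–3 s: ½(-5 + 6)(3) = 1.5 cm
3–4 s: ½(6 + 5)(1) = 5.5 cm
4–10 s: ½(5 + -1)(6) = 12 cm
10–15 s: ½(-1 + 1)(5) = 0 cm
15–18 s: ½(1 + 4)(3) = 7.5 cm
Net displacement = 26.5 cm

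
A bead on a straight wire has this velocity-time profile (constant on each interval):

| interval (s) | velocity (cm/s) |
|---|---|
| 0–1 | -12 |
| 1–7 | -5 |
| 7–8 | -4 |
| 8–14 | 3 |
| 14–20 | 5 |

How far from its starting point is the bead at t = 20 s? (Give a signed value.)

2 cm

Displacement is the signed area under the v-t curve.
0–1 s: -12 × 1 = -12 cm
1–7 s: -5 × 6 = -30 cm
7–8 s: -4 × 1 = -4 cm
8–14 s: 3 × 6 = 18 cm
14–20 s: 5 × 6 = 30 cm
Net displacement = 2 cm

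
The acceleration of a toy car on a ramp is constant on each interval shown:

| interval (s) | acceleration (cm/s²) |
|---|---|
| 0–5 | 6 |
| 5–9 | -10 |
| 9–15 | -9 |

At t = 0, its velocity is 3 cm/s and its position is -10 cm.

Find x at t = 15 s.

On each constant-a segment, Δv = aΔt and Δx = v₀Δt + ½aΔt²; chain segment to segment.
0–5 s: v starts 3 cm/s; Δx = 3·5 + ½·6·5² = 90 cm; v ends 33 cm/s.
5–9 s: v starts 33 cm/s; Δx = 33·4 + ½·-10·4² = 52 cm; v ends -7 cm/s.
9–15 s: v starts -7 cm/s; Δx = -7·6 + ½·-9·6² = -204 cm; v ends -61 cm/s.
x(15) = -10 + Σ Δx = -72 cm.

-72 cm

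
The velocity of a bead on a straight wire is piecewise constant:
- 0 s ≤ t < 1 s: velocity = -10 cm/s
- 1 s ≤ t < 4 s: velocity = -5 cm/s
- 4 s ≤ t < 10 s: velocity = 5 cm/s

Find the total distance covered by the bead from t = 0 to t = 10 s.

Distance (not displacement) is the total path length: add the absolute areas under v-t.
0–1 s: |-10| × 1 = 10 cm
1–4 s: |-5| × 3 = 15 cm
4–10 s: |5| × 6 = 30 cm
Total distance = 55 cm

55 cm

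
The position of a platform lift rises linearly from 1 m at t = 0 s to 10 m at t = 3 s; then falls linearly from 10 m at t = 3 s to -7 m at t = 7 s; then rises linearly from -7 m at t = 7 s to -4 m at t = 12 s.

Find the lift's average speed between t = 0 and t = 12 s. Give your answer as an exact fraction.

Average speed = (total path length)/(elapsed time); on a piecewise-linear x-t graph the path length is Σ|Δx|.
0–3 s: |Δx| = |10 − 1| = 9 m
3–7 s: |Δx| = |-7 − 10| = 17 m
7–12 s: |Δx| = |-4 − -7| = 3 m
Total path = 29 m; average speed = 29/12 = 29/12 m/s.

29/12 m/s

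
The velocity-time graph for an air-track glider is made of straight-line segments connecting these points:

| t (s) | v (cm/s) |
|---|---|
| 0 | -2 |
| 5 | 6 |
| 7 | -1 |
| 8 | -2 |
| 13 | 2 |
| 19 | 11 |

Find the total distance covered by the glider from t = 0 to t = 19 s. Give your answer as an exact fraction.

Total distance travelled is ∫|v| dt — sum the magnitudes of each area piece.
0–5 s: v = 0 at t = 1.25 s; triangle areas 1.25 + 11.25 = 12.5 cm
5–7 s: v = 0 at t = 47/7 s; triangle areas 36/7 + 1/7 = 37/7 cm
7–8 s: |½(-1 + -2)(1)| = 1.5 cm
8–13 s: v = 0 at t = 10.5 s; triangle areas 2.5 + 2.5 = 5 cm
13–19 s: |½(2 + 11)(6)| = 39 cm
Total distance = 443/7 cm

443/7 cm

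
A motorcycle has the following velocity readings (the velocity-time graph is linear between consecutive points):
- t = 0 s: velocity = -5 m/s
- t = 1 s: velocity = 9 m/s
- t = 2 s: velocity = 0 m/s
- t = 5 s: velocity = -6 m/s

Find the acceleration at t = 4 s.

Acceleration is the slope of the v-t graph on 2–5 s: (-6 − 0)/(5 − 2) = -2 m/s².

-2 m/s²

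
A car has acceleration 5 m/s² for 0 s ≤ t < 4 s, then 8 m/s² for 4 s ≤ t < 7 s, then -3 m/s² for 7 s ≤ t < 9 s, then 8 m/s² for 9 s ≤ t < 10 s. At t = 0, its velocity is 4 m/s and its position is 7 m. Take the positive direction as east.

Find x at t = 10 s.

On each constant-a segment, Δv = aΔt and Δx = v₀Δt + ½aΔt²; chain segment to segment.
0–4 s: v starts 4 m/s; Δx = 4·4 + ½·5·4² = 56 m; v ends 24 m/s.
4–7 s: v starts 24 m/s; Δx = 24·3 + ½·8·3² = 108 m; v ends 48 m/s.
7–9 s: v starts 48 m/s; Δx = 48·2 + ½·-3·2² = 90 m; v ends 42 m/s.
9–10 s: v starts 42 m/s; Δx = 42·1 + ½·8·1² = 46 m; v ends 50 m/s.
x(10) = 7 + Σ Δx = 307 m.

307 m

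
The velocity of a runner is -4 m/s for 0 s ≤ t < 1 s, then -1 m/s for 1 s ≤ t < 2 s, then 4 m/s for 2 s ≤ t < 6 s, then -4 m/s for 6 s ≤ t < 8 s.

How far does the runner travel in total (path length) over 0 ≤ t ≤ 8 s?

29 m

Distance (not displacement) is the total path length: add the absolute areas under v-t.
0–1 s: |-4| × 1 = 4 m
1–2 s: |-1| × 1 = 1 m
2–6 s: |4| × 4 = 16 m
6–8 s: |-4| × 2 = 8 m
Total distance = 29 m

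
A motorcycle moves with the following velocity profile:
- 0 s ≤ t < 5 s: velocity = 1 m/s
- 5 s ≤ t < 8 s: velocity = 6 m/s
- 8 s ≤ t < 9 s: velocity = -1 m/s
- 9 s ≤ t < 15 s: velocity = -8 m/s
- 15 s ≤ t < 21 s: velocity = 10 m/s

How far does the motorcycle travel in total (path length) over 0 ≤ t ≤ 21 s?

Total distance travelled is ∫|v| dt — sum the magnitudes of each area piece.
0–5 s: |1| × 5 = 5 m
5–8 s: |6| × 3 = 18 m
8–9 s: |-1| × 1 = 1 m
9–15 s: |-8| × 6 = 48 m
15–21 s: |10| × 6 = 60 m
Total distance = 132 m

132 m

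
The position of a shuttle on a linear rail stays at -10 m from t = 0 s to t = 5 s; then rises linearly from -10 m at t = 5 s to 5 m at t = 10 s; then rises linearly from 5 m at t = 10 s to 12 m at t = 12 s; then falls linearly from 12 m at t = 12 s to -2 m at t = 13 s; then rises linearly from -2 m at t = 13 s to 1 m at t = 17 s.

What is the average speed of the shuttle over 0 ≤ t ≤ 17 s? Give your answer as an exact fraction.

39/17 m/s

Average speed = (total path length)/(elapsed time); on a piecewise-linear x-t graph the path length is Σ|Δx|.
0–5 s: |Δx| = |-10 − -10| = 0 m
5–10 s: |Δx| = |5 − -10| = 15 m
10–12 s: |Δx| = |12 − 5| = 7 m
12–13 s: |Δx| = |-2 − 12| = 14 m
13–17 s: |Δx| = |1 − -2| = 3 m
Total path = 39 m; average speed = 39/17 = 39/17 m/s.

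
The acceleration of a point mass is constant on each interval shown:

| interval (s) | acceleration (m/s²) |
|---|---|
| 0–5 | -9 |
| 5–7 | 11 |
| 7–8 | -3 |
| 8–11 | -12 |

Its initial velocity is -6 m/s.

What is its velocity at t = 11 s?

Δv equals the area under the a-t graph; then v = v₀ + Δv.
0–5 s: -9 × 5 = -45 m/s
5–7 s: 11 × 2 = 22 m/s
7–8 s: -3 × 1 = -3 m/s
8–11 s: -12 × 3 = -36 m/s
Δv = -62 m/s, so v(11) = -6 + (-62) = -68 m/s.

-68 m/s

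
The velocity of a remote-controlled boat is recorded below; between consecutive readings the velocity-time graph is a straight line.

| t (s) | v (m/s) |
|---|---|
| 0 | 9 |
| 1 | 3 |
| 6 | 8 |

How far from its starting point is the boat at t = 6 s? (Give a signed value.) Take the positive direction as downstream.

33.5 m

Net displacement equals the area under the velocity-time graph (areas below the axis count negative).
0–1 s: ½(9 + 3)(1) = 6 m
1–6 s: ½(3 + 8)(5) = 27.5 m
Net displacement = 33.5 m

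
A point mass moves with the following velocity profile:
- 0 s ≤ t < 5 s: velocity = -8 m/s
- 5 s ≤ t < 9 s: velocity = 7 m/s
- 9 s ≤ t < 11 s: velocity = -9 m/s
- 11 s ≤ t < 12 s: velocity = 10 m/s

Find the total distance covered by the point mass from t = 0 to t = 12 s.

Total distance travelled is ∫|v| dt — sum the magnitudes of each area piece.
0–5 s: |-8| × 5 = 40 m
5–9 s: |7| × 4 = 28 m
9–11 s: |-9| × 2 = 18 m
11–12 s: |10| × 1 = 10 m
Total distance = 96 m

96 m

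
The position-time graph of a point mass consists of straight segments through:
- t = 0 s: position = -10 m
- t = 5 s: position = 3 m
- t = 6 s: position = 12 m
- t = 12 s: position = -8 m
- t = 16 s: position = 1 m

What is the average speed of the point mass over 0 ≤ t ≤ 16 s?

3.1875 m/s

Average speed = (total path length)/(elapsed time); on a piecewise-linear x-t graph the path length is Σ|Δx|.
0–5 s: |Δx| = |3 − -10| = 13 m
5–6 s: |Δx| = |12 − 3| = 9 m
6–12 s: |Δx| = |-8 − 12| = 20 m
12–16 s: |Δx| = |1 − -8| = 9 m
Total path = 51 m; average speed = 51/16 = 3.1875 m/s.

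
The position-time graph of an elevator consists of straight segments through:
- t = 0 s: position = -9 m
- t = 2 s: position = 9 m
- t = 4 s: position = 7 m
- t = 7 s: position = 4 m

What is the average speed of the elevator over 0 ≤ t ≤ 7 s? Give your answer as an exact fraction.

Average speed = (total path length)/(elapsed time); on a piecewise-linear x-t graph the path length is Σ|Δx|.
0–2 s: |Δx| = |9 − -9| = 18 m
2–4 s: |Δx| = |7 − 9| = 2 m
4–7 s: |Δx| = |4 − 7| = 3 m
Total path = 23 m; average speed = 23/7 = 23/7 m/s.

23/7 m/s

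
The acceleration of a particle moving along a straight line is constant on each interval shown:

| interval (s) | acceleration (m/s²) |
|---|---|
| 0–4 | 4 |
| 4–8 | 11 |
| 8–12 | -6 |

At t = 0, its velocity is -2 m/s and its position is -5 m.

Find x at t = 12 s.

On each constant-a segment, Δv = aΔt and Δx = v₀Δt + ½aΔt²; chain segment to segment.
0–4 s: v starts -2 m/s; Δx = -2·4 + ½·4·4² = 24 m; v ends 14 m/s.
4–8 s: v starts 14 m/s; Δx = 14·4 + ½·11·4² = 144 m; v ends 58 m/s.
8–12 s: v starts 58 m/s; Δx = 58·4 + ½·-6·4² = 184 m; v ends 34 m/s.
x(12) = -5 + Σ Δx = 347 m.

347 m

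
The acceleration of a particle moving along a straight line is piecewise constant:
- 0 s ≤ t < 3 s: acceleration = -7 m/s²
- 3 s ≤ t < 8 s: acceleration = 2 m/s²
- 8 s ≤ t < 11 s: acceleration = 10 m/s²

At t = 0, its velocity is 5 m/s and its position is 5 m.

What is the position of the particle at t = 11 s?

-39.5 m

On each constant-a segment, Δv = aΔt and Δx = v₀Δt + ½aΔt²; chain segment to segment.
0–3 s: v starts 5 m/s; Δx = 5·3 + ½·-7·3² = -16.5 m; v ends -16 m/s.
3–8 s: v starts -16 m/s; Δx = -16·5 + ½·2·5² = -55 m; v ends -6 m/s.
8–11 s: v starts -6 m/s; Δx = -6·3 + ½·10·3² = 27 m; v ends 24 m/s.
x(11) = 5 + Σ Δx = -39.5 m.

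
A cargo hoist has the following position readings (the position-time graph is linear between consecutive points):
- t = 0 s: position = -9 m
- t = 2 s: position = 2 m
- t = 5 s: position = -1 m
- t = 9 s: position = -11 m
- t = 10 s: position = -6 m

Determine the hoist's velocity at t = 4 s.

-1 m/s

Velocity is the slope of the x-t graph on 2–5 s: (-1 − 2)/(5 − 2) = -1 m/s.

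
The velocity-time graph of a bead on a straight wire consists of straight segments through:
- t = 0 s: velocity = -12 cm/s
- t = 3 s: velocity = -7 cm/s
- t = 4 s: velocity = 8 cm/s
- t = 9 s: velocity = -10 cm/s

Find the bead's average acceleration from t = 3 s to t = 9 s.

-0.5 cm/s²

Average acceleration = Δv/Δt = (-10 − -7)/(9 − 3) = -0.5 cm/s².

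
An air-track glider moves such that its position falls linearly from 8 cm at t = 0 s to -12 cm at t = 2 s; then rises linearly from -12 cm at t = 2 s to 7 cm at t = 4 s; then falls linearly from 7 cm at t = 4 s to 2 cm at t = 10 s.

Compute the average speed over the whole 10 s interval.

Average speed = (total path length)/(elapsed time); on a piecewise-linear x-t graph the path length is Σ|Δx|.
0–2 s: |Δx| = |-12 − 8| = 20 cm
2–4 s: |Δx| = |7 − -12| = 19 cm
4–10 s: |Δx| = |2 − 7| = 5 cm
Total path = 44 cm; average speed = 44/10 = 4.4 cm/s.

4.4 cm/s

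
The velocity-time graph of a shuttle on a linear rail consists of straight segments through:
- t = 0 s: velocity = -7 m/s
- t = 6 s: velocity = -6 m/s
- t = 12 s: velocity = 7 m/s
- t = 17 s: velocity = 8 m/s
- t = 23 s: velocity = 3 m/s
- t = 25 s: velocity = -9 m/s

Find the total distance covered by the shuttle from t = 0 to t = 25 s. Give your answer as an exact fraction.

Distance (not displacement) is the total path length: add the absolute areas under v-t.
0–6 s: |½(-7 + -6)(6)| = 39 m
6–12 s: v = 0 at t = 114/13 s; triangle areas 108/13 + 147/13 = 255/13 m
12–17 s: |½(7 + 8)(5)| = 37.5 m
17–23 s: |½(8 + 3)(6)| = 33 m
23–25 s: v = 0 at t = 23.5 s; triangle areas 0.75 + 6.75 = 7.5 m
Total distance = 1776/13 m

1776/13 m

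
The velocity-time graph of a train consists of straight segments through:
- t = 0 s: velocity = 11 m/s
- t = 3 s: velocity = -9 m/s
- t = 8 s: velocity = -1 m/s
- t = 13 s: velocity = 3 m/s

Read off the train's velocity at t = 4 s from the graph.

On 3–8 s the graph is linear from -9 to -1 m/s: v(4) = -9 + (-1 − -9)·(4 − 3)/(8 − 3) = -7.4 m/s.

-7.4 m/s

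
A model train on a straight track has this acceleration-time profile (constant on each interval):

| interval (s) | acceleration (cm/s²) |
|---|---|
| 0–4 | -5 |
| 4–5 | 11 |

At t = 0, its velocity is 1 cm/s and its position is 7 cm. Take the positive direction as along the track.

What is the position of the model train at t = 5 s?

-42.5 cm

On each constant-a segment, Δv = aΔt and Δx = v₀Δt + ½aΔt²; chain segment to segment.
0–4 s: v starts 1 cm/s; Δx = 1·4 + ½·-5·4² = -36 cm; v ends -19 cm/s.
4–5 s: v starts -19 cm/s; Δx = -19·1 + ½·11·1² = -13.5 cm; v ends -8 cm/s.
x(5) = 7 + Σ Δx = -42.5 cm.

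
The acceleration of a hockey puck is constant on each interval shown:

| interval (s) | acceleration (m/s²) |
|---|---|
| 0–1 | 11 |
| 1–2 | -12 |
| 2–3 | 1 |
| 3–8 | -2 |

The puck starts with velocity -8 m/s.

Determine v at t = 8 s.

-18 m/s

Δv equals the area under the a-t graph; then v = v₀ + Δv.
0–1 s: 11 × 1 = 11 m/s
1–2 s: -12 × 1 = -12 m/s
2–3 s: 1 × 1 = 1 m/s
3–8 s: -2 × 5 = -10 m/s
Δv = -10 m/s, so v(8) = -8 + (-10) = -18 m/s.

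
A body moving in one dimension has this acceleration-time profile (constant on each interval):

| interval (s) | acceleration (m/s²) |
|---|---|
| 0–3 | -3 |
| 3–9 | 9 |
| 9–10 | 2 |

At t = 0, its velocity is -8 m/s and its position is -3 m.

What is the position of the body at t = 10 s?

57.5 m

On each constant-a segment, Δv = aΔt and Δx = v₀Δt + ½aΔt²; chain segment to segment.
0–3 s: v starts -8 m/s; Δx = -8·3 + ½·-3·3² = -37.5 m; v ends -17 m/s.
3–9 s: v starts -17 m/s; Δx = -17·6 + ½·9·6² = 60 m; v ends 37 m/s.
9–10 s: v starts 37 m/s; Δx = 37·1 + ½·2·1² = 38 m; v ends 39 m/s.
x(10) = -3 + Σ Δx = 57.5 m.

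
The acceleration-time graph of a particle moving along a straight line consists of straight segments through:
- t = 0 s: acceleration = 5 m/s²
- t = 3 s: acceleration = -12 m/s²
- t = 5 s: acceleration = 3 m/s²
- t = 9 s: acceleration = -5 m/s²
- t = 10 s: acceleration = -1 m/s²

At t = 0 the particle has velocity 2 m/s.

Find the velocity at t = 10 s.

Δv equals the area under the a-t graph; then v = v₀ + Δv.
0–3 s: ½(5 + -12)(3) = -10.5 m/s
3–5 s: ½(-12 + 3)(2) = -9 m/s
5–9 s: ½(3 + -5)(4) = -4 m/s
9–10 s: ½(-5 + -1)(1) = -3 m/s
Δv = -26.5 m/s, so v(10) = 2 + (-26.5) = -24.5 m/s.

-24.5 m/s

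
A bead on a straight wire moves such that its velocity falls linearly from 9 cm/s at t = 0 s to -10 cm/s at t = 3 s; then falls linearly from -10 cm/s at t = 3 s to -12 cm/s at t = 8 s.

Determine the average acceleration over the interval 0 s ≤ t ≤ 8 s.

Average acceleration = Δv/Δt = (-12 − 9)/(8 − 0) = -2.625 cm/s².

-2.625 cm/s²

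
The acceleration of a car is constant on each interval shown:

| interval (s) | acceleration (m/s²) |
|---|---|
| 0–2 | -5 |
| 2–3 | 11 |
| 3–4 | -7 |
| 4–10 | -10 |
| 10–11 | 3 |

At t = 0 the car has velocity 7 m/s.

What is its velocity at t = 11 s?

-56 m/s

Δv equals the area under the a-t graph; then v = v₀ + Δv.
0–2 s: -5 × 2 = -10 m/s
2–3 s: 11 × 1 = 11 m/s
3–4 s: -7 × 1 = -7 m/s
4–10 s: -10 × 6 = -60 m/s
10–11 s: 3 × 1 = 3 m/s
Δv = -63 m/s, so v(11) = 7 + (-63) = -56 m/s.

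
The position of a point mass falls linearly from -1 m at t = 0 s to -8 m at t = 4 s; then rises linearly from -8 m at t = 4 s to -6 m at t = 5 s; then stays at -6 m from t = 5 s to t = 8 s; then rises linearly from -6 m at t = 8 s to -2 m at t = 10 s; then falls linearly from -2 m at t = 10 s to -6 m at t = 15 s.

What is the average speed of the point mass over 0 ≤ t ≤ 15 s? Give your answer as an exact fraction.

Average speed = (total path length)/(elapsed time); on a piecewise-linear x-t graph the path length is Σ|Δx|.
0–4 s: |Δx| = |-8 − -1| = 7 m
4–5 s: |Δx| = |-6 − -8| = 2 m
5–8 s: |Δx| = |-6 − -6| = 0 m
8–10 s: |Δx| = |-2 − -6| = 4 m
10–15 s: |Δx| = |-6 − -2| = 4 m
Total path = 17 m; average speed = 17/15 = 17/15 m/s.

17/15 m/s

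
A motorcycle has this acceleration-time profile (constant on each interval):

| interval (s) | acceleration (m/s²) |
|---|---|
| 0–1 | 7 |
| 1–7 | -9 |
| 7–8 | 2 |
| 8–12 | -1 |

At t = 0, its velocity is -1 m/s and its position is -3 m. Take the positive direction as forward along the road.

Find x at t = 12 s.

-365.5 m

On each constant-a segment, Δv = aΔt and Δx = v₀Δt + ½aΔt²; chain segment to segment.
0–1 s: v starts -1 m/s; Δx = -1·1 + ½·7·1² = 2.5 m; v ends 6 m/s.
1–7 s: v starts 6 m/s; Δx = 6·6 + ½·-9·6² = -126 m; v ends -48 m/s.
7–8 s: v starts -48 m/s; Δx = -48·1 + ½·2·1² = -47 m; v ends -46 m/s.
8–12 s: v starts -46 m/s; Δx = -46·4 + ½·-1·4² = -192 m; v ends -50 m/s.
x(12) = -3 + Σ Δx = -365.5 m.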